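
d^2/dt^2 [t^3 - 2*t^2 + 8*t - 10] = 6*t - 4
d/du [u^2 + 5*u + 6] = 2*u + 5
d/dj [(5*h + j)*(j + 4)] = 5*h + 2*j + 4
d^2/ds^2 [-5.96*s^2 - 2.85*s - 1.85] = -11.9200000000000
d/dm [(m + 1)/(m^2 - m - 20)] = (m^2 - m - (m + 1)*(2*m - 1) - 20)/(-m^2 + m + 20)^2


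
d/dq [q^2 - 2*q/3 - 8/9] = 2*q - 2/3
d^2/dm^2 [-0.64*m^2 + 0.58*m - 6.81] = -1.28000000000000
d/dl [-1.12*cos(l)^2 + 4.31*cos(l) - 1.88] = (2.24*cos(l) - 4.31)*sin(l)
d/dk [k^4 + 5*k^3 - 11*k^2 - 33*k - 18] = 4*k^3 + 15*k^2 - 22*k - 33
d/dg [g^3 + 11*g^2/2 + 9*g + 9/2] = 3*g^2 + 11*g + 9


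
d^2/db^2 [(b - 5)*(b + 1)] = 2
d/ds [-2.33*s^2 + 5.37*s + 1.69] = 5.37 - 4.66*s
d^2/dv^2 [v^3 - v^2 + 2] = 6*v - 2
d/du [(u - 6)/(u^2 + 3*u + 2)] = (u^2 + 3*u - (u - 6)*(2*u + 3) + 2)/(u^2 + 3*u + 2)^2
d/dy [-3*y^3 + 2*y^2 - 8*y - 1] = -9*y^2 + 4*y - 8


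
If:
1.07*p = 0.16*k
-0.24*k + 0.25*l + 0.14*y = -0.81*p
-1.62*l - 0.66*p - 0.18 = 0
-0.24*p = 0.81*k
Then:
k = 0.00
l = -0.11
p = 0.00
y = 0.20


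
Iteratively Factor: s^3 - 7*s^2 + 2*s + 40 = (s - 5)*(s^2 - 2*s - 8) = (s - 5)*(s + 2)*(s - 4)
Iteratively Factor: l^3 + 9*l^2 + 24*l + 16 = (l + 4)*(l^2 + 5*l + 4) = (l + 4)^2*(l + 1)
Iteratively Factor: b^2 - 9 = (b - 3)*(b + 3)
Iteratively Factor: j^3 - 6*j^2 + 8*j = (j)*(j^2 - 6*j + 8) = j*(j - 4)*(j - 2)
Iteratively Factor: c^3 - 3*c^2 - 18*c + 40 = (c - 2)*(c^2 - c - 20) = (c - 5)*(c - 2)*(c + 4)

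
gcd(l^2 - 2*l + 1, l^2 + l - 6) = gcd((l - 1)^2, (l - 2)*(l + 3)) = 1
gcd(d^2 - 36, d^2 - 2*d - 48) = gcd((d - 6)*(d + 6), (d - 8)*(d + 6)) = d + 6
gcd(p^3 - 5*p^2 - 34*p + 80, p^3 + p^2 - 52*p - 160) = p^2 - 3*p - 40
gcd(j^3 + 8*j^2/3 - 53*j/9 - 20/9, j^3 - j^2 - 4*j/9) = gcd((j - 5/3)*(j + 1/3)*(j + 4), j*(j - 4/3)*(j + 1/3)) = j + 1/3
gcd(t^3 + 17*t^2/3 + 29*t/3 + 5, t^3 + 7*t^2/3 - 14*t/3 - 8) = t + 3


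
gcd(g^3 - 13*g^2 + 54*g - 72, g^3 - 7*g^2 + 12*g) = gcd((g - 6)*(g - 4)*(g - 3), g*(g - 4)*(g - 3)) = g^2 - 7*g + 12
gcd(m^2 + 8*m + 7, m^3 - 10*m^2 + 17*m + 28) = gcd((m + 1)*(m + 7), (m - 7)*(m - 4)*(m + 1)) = m + 1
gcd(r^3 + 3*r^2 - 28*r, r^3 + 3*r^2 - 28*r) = r^3 + 3*r^2 - 28*r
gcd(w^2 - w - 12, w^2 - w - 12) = w^2 - w - 12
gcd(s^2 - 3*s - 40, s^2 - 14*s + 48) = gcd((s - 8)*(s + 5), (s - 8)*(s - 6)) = s - 8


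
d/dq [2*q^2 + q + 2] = 4*q + 1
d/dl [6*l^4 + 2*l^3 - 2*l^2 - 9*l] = 24*l^3 + 6*l^2 - 4*l - 9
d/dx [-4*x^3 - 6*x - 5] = -12*x^2 - 6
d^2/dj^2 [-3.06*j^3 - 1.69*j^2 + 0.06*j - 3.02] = -18.36*j - 3.38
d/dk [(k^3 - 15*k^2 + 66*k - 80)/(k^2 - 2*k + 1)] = (k^3 - 3*k^2 - 36*k + 94)/(k^3 - 3*k^2 + 3*k - 1)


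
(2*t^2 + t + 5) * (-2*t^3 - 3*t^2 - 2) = -4*t^5 - 8*t^4 - 13*t^3 - 19*t^2 - 2*t - 10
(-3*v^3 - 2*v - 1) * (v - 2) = -3*v^4 + 6*v^3 - 2*v^2 + 3*v + 2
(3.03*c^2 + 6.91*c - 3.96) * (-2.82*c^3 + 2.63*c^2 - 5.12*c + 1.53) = -8.5446*c^5 - 11.5173*c^4 + 13.8269*c^3 - 41.1581*c^2 + 30.8475*c - 6.0588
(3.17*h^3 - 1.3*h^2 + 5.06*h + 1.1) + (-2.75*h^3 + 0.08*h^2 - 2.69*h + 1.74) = 0.42*h^3 - 1.22*h^2 + 2.37*h + 2.84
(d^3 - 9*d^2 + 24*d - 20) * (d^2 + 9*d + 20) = d^5 - 37*d^3 + 16*d^2 + 300*d - 400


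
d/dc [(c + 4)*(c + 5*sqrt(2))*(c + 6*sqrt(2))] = 3*c^2 + 8*c + 22*sqrt(2)*c + 60 + 44*sqrt(2)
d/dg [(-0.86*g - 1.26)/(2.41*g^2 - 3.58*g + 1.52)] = (2.0726*g^2 + 6.0732*g - 5.818)/(5.8081*g^4 - 17.2556*g^3 + 20.1428*g^2 - 10.8832*g + 2.3104)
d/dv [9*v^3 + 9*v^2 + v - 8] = 27*v^2 + 18*v + 1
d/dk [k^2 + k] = 2*k + 1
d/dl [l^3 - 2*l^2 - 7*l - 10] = 3*l^2 - 4*l - 7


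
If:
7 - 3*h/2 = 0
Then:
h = 14/3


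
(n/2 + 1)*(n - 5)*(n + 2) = n^3/2 - n^2/2 - 8*n - 10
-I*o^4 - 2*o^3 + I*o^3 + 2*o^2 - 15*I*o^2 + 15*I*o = o*(o - 5*I)*(o + 3*I)*(-I*o + I)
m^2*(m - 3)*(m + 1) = m^4 - 2*m^3 - 3*m^2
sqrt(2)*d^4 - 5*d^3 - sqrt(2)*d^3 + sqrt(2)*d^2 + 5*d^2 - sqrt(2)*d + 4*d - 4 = (d - 1)*(d - 2*sqrt(2))*(d - sqrt(2))*(sqrt(2)*d + 1)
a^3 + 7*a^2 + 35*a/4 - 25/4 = (a - 1/2)*(a + 5/2)*(a + 5)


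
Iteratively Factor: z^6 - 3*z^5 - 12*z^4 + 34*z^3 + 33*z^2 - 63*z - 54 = (z - 2)*(z^5 - z^4 - 14*z^3 + 6*z^2 + 45*z + 27) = (z - 2)*(z + 1)*(z^4 - 2*z^3 - 12*z^2 + 18*z + 27) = (z - 3)*(z - 2)*(z + 1)*(z^3 + z^2 - 9*z - 9) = (z - 3)*(z - 2)*(z + 1)^2*(z^2 - 9) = (z - 3)*(z - 2)*(z + 1)^2*(z + 3)*(z - 3)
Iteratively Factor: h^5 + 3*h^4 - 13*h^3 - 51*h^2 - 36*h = (h + 3)*(h^4 - 13*h^2 - 12*h) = h*(h + 3)*(h^3 - 13*h - 12) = h*(h + 1)*(h + 3)*(h^2 - h - 12) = h*(h + 1)*(h + 3)^2*(h - 4)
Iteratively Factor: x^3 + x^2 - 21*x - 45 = (x - 5)*(x^2 + 6*x + 9) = (x - 5)*(x + 3)*(x + 3)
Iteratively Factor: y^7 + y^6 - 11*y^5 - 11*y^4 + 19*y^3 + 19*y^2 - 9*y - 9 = (y + 1)*(y^6 - 11*y^4 + 19*y^2 - 9) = (y - 1)*(y + 1)*(y^5 + y^4 - 10*y^3 - 10*y^2 + 9*y + 9) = (y - 1)*(y + 1)*(y + 3)*(y^4 - 2*y^3 - 4*y^2 + 2*y + 3) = (y - 1)*(y + 1)^2*(y + 3)*(y^3 - 3*y^2 - y + 3) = (y - 1)*(y + 1)^3*(y + 3)*(y^2 - 4*y + 3) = (y - 3)*(y - 1)*(y + 1)^3*(y + 3)*(y - 1)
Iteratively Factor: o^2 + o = (o + 1)*(o)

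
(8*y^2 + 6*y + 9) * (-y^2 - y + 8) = -8*y^4 - 14*y^3 + 49*y^2 + 39*y + 72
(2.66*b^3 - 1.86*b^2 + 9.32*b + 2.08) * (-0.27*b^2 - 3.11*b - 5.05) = -0.7182*b^5 - 7.7704*b^4 - 10.1648*b^3 - 20.1538*b^2 - 53.5348*b - 10.504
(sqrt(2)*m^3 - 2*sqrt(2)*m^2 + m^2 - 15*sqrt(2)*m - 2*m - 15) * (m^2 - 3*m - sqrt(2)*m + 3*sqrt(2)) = sqrt(2)*m^5 - 5*sqrt(2)*m^4 - m^4 - 10*sqrt(2)*m^3 + 5*m^3 + 9*m^2 + 50*sqrt(2)*m^2 - 45*m + 9*sqrt(2)*m - 45*sqrt(2)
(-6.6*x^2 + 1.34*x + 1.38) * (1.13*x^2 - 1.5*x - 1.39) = -7.458*x^4 + 11.4142*x^3 + 8.7234*x^2 - 3.9326*x - 1.9182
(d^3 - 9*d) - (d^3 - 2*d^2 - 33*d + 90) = 2*d^2 + 24*d - 90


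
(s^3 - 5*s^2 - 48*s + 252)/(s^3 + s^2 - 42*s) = (s - 6)/s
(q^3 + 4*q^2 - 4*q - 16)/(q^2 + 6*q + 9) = (q^3 + 4*q^2 - 4*q - 16)/(q^2 + 6*q + 9)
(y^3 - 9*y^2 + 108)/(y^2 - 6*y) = y - 3 - 18/y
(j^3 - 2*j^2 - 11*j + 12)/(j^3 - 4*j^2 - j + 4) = (j + 3)/(j + 1)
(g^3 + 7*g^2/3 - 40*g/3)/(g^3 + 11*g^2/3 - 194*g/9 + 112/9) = 3*g*(g + 5)/(3*g^2 + 19*g - 14)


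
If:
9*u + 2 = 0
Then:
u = -2/9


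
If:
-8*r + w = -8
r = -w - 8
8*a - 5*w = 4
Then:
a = -9/2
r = 0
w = -8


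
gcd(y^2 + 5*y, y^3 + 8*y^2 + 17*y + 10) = y + 5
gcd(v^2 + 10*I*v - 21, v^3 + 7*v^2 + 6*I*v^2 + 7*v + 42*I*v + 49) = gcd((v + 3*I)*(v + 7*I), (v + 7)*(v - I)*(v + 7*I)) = v + 7*I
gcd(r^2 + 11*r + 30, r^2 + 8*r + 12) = r + 6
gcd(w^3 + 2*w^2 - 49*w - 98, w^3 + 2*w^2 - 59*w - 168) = w + 7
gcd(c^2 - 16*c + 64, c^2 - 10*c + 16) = c - 8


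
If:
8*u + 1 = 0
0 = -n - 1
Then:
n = -1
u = -1/8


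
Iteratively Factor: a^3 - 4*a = (a - 2)*(a^2 + 2*a) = a*(a - 2)*(a + 2)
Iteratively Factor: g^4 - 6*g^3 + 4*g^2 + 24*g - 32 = (g - 2)*(g^3 - 4*g^2 - 4*g + 16) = (g - 2)^2*(g^2 - 2*g - 8) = (g - 2)^2*(g + 2)*(g - 4)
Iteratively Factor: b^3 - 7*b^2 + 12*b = (b - 4)*(b^2 - 3*b) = (b - 4)*(b - 3)*(b)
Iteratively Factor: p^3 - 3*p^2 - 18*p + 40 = (p - 2)*(p^2 - p - 20) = (p - 5)*(p - 2)*(p + 4)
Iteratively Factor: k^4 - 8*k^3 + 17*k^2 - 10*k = (k)*(k^3 - 8*k^2 + 17*k - 10) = k*(k - 5)*(k^2 - 3*k + 2) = k*(k - 5)*(k - 1)*(k - 2)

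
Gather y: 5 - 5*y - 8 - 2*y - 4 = -7*y - 7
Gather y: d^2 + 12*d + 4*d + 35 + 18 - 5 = d^2 + 16*d + 48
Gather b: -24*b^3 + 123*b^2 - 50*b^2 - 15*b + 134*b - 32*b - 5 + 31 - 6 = -24*b^3 + 73*b^2 + 87*b + 20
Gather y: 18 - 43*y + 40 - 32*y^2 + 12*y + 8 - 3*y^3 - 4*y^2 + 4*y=-3*y^3 - 36*y^2 - 27*y + 66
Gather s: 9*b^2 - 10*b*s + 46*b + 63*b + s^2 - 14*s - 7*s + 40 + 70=9*b^2 + 109*b + s^2 + s*(-10*b - 21) + 110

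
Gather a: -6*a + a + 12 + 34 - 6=40 - 5*a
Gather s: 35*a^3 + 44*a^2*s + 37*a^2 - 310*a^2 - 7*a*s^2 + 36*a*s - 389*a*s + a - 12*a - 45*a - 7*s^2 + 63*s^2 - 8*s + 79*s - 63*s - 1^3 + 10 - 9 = 35*a^3 - 273*a^2 - 56*a + s^2*(56 - 7*a) + s*(44*a^2 - 353*a + 8)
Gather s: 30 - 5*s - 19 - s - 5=6 - 6*s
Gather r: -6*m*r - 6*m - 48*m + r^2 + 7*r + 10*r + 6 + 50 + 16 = -54*m + r^2 + r*(17 - 6*m) + 72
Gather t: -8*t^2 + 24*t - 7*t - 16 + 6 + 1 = -8*t^2 + 17*t - 9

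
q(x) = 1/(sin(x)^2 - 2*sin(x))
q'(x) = (-2*sin(x)*cos(x) + 2*cos(x))/(sin(x)^2 - 2*sin(x))^2 = 2*(1 - sin(x))*cos(x)/((sin(x) - 2)^2*sin(x)^2)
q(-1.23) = 0.36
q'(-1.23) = 0.17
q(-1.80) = 0.35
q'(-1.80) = -0.11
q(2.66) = -1.40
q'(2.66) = -1.88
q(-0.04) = 12.26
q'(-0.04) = 312.30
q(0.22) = -2.57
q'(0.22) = 10.09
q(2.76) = -1.65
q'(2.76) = -3.17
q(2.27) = -1.06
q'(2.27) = -0.34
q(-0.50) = 0.84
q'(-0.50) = 1.84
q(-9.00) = 1.01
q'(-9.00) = -2.60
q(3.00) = -3.81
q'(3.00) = -24.71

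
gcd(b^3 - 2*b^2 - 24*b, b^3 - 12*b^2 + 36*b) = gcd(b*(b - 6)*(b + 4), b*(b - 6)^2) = b^2 - 6*b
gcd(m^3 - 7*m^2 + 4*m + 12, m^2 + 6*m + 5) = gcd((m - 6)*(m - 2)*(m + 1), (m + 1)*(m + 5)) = m + 1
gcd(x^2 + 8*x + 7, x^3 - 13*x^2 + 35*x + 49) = x + 1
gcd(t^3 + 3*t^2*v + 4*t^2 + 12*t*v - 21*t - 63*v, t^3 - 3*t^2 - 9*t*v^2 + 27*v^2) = t^2 + 3*t*v - 3*t - 9*v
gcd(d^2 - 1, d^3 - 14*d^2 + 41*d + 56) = d + 1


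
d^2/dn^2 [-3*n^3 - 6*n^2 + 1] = -18*n - 12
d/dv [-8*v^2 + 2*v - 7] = 2 - 16*v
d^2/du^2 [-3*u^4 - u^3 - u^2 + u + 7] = -36*u^2 - 6*u - 2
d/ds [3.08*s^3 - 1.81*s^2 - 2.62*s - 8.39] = 9.24*s^2 - 3.62*s - 2.62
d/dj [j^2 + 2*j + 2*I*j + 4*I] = 2*j + 2 + 2*I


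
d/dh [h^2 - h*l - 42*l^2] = 2*h - l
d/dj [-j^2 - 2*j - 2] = -2*j - 2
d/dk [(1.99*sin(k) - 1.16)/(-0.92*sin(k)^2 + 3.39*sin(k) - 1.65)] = (1.8308*sin(k)^2 - 2.1344*sin(k) + 0.6489)*cos(k)/(0.8464*sin(k)^4 - 6.2376*sin(k)^3 + 14.5281*sin(k)^2 - 11.187*sin(k) + 2.7225)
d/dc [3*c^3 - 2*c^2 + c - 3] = 9*c^2 - 4*c + 1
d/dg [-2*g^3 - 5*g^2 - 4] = 2*g*(-3*g - 5)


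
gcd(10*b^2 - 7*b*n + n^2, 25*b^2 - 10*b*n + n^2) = 5*b - n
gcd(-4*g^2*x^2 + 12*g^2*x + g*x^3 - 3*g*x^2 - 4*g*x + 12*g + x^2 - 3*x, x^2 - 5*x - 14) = 1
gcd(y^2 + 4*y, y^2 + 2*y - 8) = y + 4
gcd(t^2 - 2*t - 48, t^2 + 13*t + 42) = t + 6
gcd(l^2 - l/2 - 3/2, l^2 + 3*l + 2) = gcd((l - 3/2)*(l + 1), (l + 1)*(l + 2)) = l + 1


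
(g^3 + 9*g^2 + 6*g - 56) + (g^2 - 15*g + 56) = g^3 + 10*g^2 - 9*g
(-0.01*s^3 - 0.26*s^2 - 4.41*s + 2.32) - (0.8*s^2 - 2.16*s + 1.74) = -0.01*s^3 - 1.06*s^2 - 2.25*s + 0.58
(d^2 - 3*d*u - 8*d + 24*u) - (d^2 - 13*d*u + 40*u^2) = 10*d*u - 8*d - 40*u^2 + 24*u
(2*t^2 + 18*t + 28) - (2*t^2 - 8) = 18*t + 36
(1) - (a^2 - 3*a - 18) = -a^2 + 3*a + 19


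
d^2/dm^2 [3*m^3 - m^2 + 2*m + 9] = 18*m - 2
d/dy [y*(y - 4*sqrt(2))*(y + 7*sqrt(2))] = 3*y^2 + 6*sqrt(2)*y - 56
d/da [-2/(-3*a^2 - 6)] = -4*a/(3*(a^2 + 2)^2)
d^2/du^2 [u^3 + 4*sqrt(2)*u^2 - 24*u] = 6*u + 8*sqrt(2)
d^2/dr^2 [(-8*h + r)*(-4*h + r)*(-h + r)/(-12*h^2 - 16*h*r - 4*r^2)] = h^2*(1061*h^3 + 753*h^2*r - 57*h*r^2 - 109*r^3)/(2*(27*h^6 + 108*h^5*r + 171*h^4*r^2 + 136*h^3*r^3 + 57*h^2*r^4 + 12*h*r^5 + r^6))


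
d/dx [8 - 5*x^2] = -10*x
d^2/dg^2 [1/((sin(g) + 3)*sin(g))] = (-4*sin(g) - 9 - 3/sin(g) + 18/sin(g)^2 + 18/sin(g)^3)/(sin(g) + 3)^3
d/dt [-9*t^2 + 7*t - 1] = 7 - 18*t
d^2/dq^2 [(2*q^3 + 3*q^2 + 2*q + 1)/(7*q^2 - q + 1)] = 2*(107*q^3 + 78*q^2 - 57*q - 1)/(343*q^6 - 147*q^5 + 168*q^4 - 43*q^3 + 24*q^2 - 3*q + 1)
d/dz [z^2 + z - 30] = 2*z + 1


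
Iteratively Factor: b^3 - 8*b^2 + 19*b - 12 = (b - 1)*(b^2 - 7*b + 12) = (b - 4)*(b - 1)*(b - 3)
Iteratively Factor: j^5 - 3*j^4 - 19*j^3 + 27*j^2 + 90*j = (j - 5)*(j^4 + 2*j^3 - 9*j^2 - 18*j) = (j - 5)*(j + 2)*(j^3 - 9*j) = (j - 5)*(j + 2)*(j + 3)*(j^2 - 3*j) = (j - 5)*(j - 3)*(j + 2)*(j + 3)*(j)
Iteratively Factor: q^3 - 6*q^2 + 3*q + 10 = (q - 2)*(q^2 - 4*q - 5) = (q - 2)*(q + 1)*(q - 5)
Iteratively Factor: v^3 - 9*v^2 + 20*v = (v - 4)*(v^2 - 5*v) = v*(v - 4)*(v - 5)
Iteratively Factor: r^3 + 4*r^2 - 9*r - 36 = (r + 4)*(r^2 - 9) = (r - 3)*(r + 4)*(r + 3)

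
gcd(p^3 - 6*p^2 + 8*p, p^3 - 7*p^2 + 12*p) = p^2 - 4*p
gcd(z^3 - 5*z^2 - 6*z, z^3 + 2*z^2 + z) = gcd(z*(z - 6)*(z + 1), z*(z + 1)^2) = z^2 + z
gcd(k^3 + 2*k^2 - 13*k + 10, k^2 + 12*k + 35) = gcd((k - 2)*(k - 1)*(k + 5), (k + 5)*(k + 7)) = k + 5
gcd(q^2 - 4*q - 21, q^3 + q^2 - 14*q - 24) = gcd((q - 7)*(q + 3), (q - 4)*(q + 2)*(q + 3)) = q + 3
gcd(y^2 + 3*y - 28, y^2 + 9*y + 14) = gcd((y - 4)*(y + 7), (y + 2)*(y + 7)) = y + 7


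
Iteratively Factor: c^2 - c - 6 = (c - 3)*(c + 2)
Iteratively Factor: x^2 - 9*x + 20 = (x - 4)*(x - 5)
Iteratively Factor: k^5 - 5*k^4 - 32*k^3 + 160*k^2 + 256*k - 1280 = (k + 4)*(k^4 - 9*k^3 + 4*k^2 + 144*k - 320) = (k - 4)*(k + 4)*(k^3 - 5*k^2 - 16*k + 80) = (k - 4)*(k + 4)^2*(k^2 - 9*k + 20) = (k - 5)*(k - 4)*(k + 4)^2*(k - 4)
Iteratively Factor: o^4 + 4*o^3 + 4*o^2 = (o)*(o^3 + 4*o^2 + 4*o) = o^2*(o^2 + 4*o + 4) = o^2*(o + 2)*(o + 2)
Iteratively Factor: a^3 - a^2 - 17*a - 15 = (a - 5)*(a^2 + 4*a + 3) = (a - 5)*(a + 1)*(a + 3)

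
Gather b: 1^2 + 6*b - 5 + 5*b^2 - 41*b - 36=5*b^2 - 35*b - 40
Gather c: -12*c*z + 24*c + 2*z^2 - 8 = c*(24 - 12*z) + 2*z^2 - 8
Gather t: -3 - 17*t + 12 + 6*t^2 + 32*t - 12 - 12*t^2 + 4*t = -6*t^2 + 19*t - 3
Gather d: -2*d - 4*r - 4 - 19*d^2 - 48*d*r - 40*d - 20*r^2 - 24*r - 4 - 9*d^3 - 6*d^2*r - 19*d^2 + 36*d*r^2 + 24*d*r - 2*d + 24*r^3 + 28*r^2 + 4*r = -9*d^3 + d^2*(-6*r - 38) + d*(36*r^2 - 24*r - 44) + 24*r^3 + 8*r^2 - 24*r - 8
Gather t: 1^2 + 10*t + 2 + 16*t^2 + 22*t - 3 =16*t^2 + 32*t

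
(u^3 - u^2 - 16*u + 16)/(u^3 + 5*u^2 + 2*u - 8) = (u - 4)/(u + 2)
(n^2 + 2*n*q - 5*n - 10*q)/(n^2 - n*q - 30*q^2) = (-n^2 - 2*n*q + 5*n + 10*q)/(-n^2 + n*q + 30*q^2)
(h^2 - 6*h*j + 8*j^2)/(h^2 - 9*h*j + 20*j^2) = (h - 2*j)/(h - 5*j)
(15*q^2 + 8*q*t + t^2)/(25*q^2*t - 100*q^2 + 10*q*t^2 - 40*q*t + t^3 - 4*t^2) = (3*q + t)/(5*q*t - 20*q + t^2 - 4*t)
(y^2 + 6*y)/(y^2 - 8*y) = (y + 6)/(y - 8)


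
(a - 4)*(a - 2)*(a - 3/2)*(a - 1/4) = a^4 - 31*a^3/4 + 151*a^2/8 - 65*a/4 + 3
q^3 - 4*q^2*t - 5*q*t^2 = q*(q - 5*t)*(q + t)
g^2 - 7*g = g*(g - 7)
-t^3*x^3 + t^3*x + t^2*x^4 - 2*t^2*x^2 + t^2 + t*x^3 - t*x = (-t + x)*(x - 1)*(t*x + 1)*(t*x + t)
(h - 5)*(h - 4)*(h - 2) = h^3 - 11*h^2 + 38*h - 40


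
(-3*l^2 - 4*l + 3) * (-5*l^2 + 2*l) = 15*l^4 + 14*l^3 - 23*l^2 + 6*l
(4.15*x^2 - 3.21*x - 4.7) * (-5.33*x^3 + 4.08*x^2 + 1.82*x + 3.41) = -22.1195*x^5 + 34.0413*x^4 + 19.5072*x^3 - 10.8667*x^2 - 19.5001*x - 16.027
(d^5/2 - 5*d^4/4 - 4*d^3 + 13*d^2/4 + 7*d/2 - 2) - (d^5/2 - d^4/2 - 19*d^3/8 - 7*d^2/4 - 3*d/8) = -3*d^4/4 - 13*d^3/8 + 5*d^2 + 31*d/8 - 2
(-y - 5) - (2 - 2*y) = y - 7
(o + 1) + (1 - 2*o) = 2 - o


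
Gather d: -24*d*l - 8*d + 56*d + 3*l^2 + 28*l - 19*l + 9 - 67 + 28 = d*(48 - 24*l) + 3*l^2 + 9*l - 30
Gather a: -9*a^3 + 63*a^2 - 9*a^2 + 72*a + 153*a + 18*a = -9*a^3 + 54*a^2 + 243*a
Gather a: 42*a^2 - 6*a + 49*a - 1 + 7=42*a^2 + 43*a + 6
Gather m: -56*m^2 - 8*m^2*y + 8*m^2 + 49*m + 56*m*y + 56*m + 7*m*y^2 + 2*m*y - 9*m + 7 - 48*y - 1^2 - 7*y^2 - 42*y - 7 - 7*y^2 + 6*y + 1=m^2*(-8*y - 48) + m*(7*y^2 + 58*y + 96) - 14*y^2 - 84*y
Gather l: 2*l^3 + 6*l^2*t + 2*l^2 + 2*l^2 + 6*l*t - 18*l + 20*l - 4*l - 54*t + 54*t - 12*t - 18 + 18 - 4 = 2*l^3 + l^2*(6*t + 4) + l*(6*t - 2) - 12*t - 4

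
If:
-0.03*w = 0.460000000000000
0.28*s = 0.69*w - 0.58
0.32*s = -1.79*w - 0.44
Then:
No Solution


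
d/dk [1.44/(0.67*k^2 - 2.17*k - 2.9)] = (3.1248 - 1.9296*k)/(-0.67*k^2 + 2.17*k + 2.9)^2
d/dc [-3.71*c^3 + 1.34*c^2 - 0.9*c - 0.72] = -11.13*c^2 + 2.68*c - 0.9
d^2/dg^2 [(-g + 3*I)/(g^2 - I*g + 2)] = 2*(-(g - 3*I)*(2*g - I)^2 + (3*g - 4*I)*(g^2 - I*g + 2))/(g^2 - I*g + 2)^3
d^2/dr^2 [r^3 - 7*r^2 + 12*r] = 6*r - 14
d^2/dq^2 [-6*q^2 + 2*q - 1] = -12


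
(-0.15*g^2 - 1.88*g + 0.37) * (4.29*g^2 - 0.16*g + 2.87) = -0.6435*g^4 - 8.0412*g^3 + 1.4576*g^2 - 5.4548*g + 1.0619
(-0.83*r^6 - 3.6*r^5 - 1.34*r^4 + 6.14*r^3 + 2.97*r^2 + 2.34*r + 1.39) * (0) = 0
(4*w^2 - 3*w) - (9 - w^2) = 5*w^2 - 3*w - 9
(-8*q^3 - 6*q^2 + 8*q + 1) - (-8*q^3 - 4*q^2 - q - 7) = -2*q^2 + 9*q + 8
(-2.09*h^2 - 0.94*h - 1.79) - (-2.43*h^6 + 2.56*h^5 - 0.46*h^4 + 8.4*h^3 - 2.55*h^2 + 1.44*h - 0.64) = 2.43*h^6 - 2.56*h^5 + 0.46*h^4 - 8.4*h^3 + 0.46*h^2 - 2.38*h - 1.15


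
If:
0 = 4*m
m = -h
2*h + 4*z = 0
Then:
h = 0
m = 0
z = 0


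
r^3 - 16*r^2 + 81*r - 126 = (r - 7)*(r - 6)*(r - 3)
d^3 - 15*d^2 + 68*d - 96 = (d - 8)*(d - 4)*(d - 3)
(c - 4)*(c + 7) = c^2 + 3*c - 28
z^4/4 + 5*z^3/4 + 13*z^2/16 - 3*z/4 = z*(z/4 + 1)*(z - 1/2)*(z + 3/2)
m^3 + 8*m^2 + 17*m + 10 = (m + 1)*(m + 2)*(m + 5)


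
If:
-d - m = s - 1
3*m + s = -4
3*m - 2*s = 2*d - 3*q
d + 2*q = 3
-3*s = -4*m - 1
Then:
No Solution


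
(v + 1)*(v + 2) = v^2 + 3*v + 2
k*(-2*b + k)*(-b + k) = 2*b^2*k - 3*b*k^2 + k^3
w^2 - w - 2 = (w - 2)*(w + 1)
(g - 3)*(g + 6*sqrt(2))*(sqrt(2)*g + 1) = sqrt(2)*g^3 - 3*sqrt(2)*g^2 + 13*g^2 - 39*g + 6*sqrt(2)*g - 18*sqrt(2)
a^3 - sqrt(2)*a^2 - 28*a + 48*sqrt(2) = (a - 3*sqrt(2))*(a - 2*sqrt(2))*(a + 4*sqrt(2))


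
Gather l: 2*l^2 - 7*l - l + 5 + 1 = 2*l^2 - 8*l + 6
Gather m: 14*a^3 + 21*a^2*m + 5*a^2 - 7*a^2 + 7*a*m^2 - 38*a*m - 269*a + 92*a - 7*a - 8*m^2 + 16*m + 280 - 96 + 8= 14*a^3 - 2*a^2 - 184*a + m^2*(7*a - 8) + m*(21*a^2 - 38*a + 16) + 192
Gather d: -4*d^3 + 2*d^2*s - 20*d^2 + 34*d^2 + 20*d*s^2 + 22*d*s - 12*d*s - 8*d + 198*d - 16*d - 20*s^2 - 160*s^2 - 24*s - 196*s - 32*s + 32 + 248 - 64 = -4*d^3 + d^2*(2*s + 14) + d*(20*s^2 + 10*s + 174) - 180*s^2 - 252*s + 216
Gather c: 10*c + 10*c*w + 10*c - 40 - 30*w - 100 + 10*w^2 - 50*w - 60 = c*(10*w + 20) + 10*w^2 - 80*w - 200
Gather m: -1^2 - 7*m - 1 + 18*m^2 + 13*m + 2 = 18*m^2 + 6*m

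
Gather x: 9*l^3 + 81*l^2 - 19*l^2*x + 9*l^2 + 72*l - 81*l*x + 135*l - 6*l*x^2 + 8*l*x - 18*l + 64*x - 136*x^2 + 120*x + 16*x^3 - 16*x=9*l^3 + 90*l^2 + 189*l + 16*x^3 + x^2*(-6*l - 136) + x*(-19*l^2 - 73*l + 168)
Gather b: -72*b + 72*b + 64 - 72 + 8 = 0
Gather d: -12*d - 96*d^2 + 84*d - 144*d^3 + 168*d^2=-144*d^3 + 72*d^2 + 72*d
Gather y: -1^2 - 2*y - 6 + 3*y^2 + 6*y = 3*y^2 + 4*y - 7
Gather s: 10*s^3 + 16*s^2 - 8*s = 10*s^3 + 16*s^2 - 8*s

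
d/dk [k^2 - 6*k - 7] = 2*k - 6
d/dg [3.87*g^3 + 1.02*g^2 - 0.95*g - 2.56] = 11.61*g^2 + 2.04*g - 0.95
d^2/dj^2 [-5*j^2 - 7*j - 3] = -10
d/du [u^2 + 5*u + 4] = 2*u + 5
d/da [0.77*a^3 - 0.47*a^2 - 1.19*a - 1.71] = 2.31*a^2 - 0.94*a - 1.19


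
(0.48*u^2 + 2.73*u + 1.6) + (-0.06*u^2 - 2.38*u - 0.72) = 0.42*u^2 + 0.35*u + 0.88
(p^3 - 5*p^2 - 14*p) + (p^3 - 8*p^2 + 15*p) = 2*p^3 - 13*p^2 + p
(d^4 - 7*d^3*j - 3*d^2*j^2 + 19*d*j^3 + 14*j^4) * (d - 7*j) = d^5 - 14*d^4*j + 46*d^3*j^2 + 40*d^2*j^3 - 119*d*j^4 - 98*j^5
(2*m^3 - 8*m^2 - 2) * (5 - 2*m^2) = -4*m^5 + 16*m^4 + 10*m^3 - 36*m^2 - 10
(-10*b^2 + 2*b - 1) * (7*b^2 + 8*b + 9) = -70*b^4 - 66*b^3 - 81*b^2 + 10*b - 9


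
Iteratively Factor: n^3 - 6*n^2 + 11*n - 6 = (n - 3)*(n^2 - 3*n + 2) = (n - 3)*(n - 1)*(n - 2)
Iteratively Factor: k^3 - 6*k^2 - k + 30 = (k - 5)*(k^2 - k - 6) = (k - 5)*(k + 2)*(k - 3)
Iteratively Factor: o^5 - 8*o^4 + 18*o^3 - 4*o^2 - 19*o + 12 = (o - 3)*(o^4 - 5*o^3 + 3*o^2 + 5*o - 4) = (o - 3)*(o + 1)*(o^3 - 6*o^2 + 9*o - 4) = (o - 3)*(o - 1)*(o + 1)*(o^2 - 5*o + 4) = (o - 3)*(o - 1)^2*(o + 1)*(o - 4)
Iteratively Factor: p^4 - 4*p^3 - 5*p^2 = (p)*(p^3 - 4*p^2 - 5*p) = p*(p - 5)*(p^2 + p) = p^2*(p - 5)*(p + 1)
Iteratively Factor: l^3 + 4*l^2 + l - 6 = (l - 1)*(l^2 + 5*l + 6) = (l - 1)*(l + 3)*(l + 2)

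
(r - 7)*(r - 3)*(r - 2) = r^3 - 12*r^2 + 41*r - 42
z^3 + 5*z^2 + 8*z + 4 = (z + 1)*(z + 2)^2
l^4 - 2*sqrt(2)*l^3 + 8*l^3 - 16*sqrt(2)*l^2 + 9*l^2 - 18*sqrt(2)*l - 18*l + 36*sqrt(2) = (l - 1)*(l + 3)*(l + 6)*(l - 2*sqrt(2))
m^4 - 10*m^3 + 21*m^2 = m^2*(m - 7)*(m - 3)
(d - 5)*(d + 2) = d^2 - 3*d - 10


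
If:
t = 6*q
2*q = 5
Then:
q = 5/2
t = 15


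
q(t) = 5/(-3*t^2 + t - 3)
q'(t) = 5*(6*t - 1)/(-3*t^2 + t - 3)^2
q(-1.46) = -0.46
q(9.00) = -0.02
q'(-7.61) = -0.01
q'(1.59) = 0.53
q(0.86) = -1.15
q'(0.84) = 1.10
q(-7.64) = -0.03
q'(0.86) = 1.09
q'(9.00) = 0.00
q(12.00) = -0.01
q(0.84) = -1.17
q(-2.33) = -0.23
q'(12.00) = 0.00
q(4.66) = -0.08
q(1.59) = -0.56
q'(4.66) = 0.03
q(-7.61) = -0.03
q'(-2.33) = -0.16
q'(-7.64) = -0.01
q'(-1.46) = -0.41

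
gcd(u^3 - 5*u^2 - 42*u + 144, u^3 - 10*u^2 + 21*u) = u - 3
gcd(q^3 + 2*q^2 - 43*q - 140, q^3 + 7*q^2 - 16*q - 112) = q + 4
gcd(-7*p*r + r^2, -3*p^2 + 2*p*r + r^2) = 1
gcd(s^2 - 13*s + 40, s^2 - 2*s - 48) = s - 8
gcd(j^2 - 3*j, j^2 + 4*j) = j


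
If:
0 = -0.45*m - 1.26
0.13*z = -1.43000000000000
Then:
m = -2.80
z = -11.00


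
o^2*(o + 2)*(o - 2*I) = o^4 + 2*o^3 - 2*I*o^3 - 4*I*o^2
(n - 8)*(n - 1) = n^2 - 9*n + 8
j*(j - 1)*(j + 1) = j^3 - j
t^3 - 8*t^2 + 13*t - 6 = (t - 6)*(t - 1)^2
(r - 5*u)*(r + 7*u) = r^2 + 2*r*u - 35*u^2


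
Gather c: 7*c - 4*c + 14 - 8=3*c + 6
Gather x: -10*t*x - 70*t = -10*t*x - 70*t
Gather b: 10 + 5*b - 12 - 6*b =-b - 2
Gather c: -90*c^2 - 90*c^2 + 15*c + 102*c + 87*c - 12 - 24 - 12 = -180*c^2 + 204*c - 48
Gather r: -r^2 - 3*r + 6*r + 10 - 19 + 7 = -r^2 + 3*r - 2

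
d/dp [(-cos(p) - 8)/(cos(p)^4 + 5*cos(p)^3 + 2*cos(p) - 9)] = -(3*(cos(2*p) - 1)^2/4 + 63*cos(p)/2 + 63*cos(2*p) + 21*cos(3*p)/2 + 85)*sin(p)/(cos(p)^4 + 5*cos(p)^3 + 2*cos(p) - 9)^2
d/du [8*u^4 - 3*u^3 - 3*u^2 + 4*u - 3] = 32*u^3 - 9*u^2 - 6*u + 4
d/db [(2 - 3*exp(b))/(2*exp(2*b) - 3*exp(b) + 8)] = ((3*exp(b) - 2)*(4*exp(b) - 3) - 6*exp(2*b) + 9*exp(b) - 24)*exp(b)/(2*exp(2*b) - 3*exp(b) + 8)^2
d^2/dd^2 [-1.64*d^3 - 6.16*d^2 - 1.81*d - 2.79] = -9.84*d - 12.32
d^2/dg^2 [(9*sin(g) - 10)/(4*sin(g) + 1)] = 49*(4*sin(g)^2 - sin(g) - 8)/(4*sin(g) + 1)^3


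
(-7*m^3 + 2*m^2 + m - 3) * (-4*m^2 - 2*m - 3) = 28*m^5 + 6*m^4 + 13*m^3 + 4*m^2 + 3*m + 9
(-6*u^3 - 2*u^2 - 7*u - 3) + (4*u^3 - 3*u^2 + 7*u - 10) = -2*u^3 - 5*u^2 - 13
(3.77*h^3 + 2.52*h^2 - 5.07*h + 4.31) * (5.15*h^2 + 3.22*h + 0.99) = 19.4155*h^5 + 25.1174*h^4 - 14.2638*h^3 + 8.3659*h^2 + 8.8589*h + 4.2669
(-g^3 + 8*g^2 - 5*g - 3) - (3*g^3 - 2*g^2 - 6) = -4*g^3 + 10*g^2 - 5*g + 3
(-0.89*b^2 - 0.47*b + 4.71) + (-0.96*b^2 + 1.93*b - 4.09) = -1.85*b^2 + 1.46*b + 0.62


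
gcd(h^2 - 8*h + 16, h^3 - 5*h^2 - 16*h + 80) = h - 4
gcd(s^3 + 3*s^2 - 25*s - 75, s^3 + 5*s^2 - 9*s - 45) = s^2 + 8*s + 15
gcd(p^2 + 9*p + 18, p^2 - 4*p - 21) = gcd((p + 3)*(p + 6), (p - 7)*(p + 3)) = p + 3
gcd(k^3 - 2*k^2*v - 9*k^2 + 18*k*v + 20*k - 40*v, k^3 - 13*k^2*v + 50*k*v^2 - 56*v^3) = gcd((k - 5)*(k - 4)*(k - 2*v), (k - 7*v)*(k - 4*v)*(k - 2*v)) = -k + 2*v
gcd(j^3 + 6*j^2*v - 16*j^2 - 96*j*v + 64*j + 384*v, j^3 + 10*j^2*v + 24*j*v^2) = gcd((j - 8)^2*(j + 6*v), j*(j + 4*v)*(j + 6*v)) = j + 6*v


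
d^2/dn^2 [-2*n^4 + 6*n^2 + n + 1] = 12 - 24*n^2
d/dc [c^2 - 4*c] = 2*c - 4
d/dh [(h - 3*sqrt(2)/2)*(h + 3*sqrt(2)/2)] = 2*h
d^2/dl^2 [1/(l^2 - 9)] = 6*(l^2 + 3)/(l^2 - 9)^3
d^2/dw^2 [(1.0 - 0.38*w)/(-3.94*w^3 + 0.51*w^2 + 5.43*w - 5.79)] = (35.393808*w^5 - 190.864632*w^4 + 48.607668*w^3 + 22.779144*w^2 + 126.992412*w - 40.981428)/(61.162984*w^9 - 23.751108*w^8 - 249.805062*w^7 + 334.978533*w^6 + 274.467933*w^5 - 783.828468*w^4 + 332.357337*w^3 + 460.86084*w^2 - 546.107589*w + 194.104539)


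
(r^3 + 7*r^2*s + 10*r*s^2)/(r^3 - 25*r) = (r^2 + 7*r*s + 10*s^2)/(r^2 - 25)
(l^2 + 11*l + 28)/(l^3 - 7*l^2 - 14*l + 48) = (l^2 + 11*l + 28)/(l^3 - 7*l^2 - 14*l + 48)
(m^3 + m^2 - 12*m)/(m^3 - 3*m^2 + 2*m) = (m^2 + m - 12)/(m^2 - 3*m + 2)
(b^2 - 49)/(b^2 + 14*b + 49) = (b - 7)/(b + 7)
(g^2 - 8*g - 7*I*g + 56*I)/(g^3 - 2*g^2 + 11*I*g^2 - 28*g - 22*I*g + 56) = (g^2 - g*(8 + 7*I) + 56*I)/(g^3 + g^2*(-2 + 11*I) - 2*g*(14 + 11*I) + 56)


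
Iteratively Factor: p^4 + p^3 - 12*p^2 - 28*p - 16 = (p - 4)*(p^3 + 5*p^2 + 8*p + 4) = (p - 4)*(p + 1)*(p^2 + 4*p + 4) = (p - 4)*(p + 1)*(p + 2)*(p + 2)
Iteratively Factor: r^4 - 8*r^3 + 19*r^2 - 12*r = (r - 1)*(r^3 - 7*r^2 + 12*r) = (r - 4)*(r - 1)*(r^2 - 3*r) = r*(r - 4)*(r - 1)*(r - 3)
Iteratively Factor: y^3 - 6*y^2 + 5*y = (y - 5)*(y^2 - y) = y*(y - 5)*(y - 1)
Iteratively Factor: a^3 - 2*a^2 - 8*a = (a)*(a^2 - 2*a - 8) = a*(a + 2)*(a - 4)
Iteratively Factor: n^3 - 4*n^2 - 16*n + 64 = (n - 4)*(n^2 - 16) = (n - 4)^2*(n + 4)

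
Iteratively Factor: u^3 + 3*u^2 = (u)*(u^2 + 3*u) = u*(u + 3)*(u)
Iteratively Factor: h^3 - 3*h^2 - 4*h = (h + 1)*(h^2 - 4*h) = (h - 4)*(h + 1)*(h)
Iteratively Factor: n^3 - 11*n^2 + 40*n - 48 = (n - 4)*(n^2 - 7*n + 12) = (n - 4)*(n - 3)*(n - 4)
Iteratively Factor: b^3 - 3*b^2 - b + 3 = (b - 1)*(b^2 - 2*b - 3) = (b - 3)*(b - 1)*(b + 1)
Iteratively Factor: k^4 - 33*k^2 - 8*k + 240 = (k + 4)*(k^3 - 4*k^2 - 17*k + 60) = (k - 3)*(k + 4)*(k^2 - k - 20) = (k - 5)*(k - 3)*(k + 4)*(k + 4)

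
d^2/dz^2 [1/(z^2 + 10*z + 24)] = 2*(-z^2 - 10*z + 4*(z + 5)^2 - 24)/(z^2 + 10*z + 24)^3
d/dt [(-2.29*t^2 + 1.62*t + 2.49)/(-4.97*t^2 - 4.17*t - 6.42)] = (17.6007*t^2 + 54.1542*t - 0.017100000000001)/(24.7009*t^4 + 41.4498*t^3 + 81.2037*t^2 + 53.5428*t + 41.2164)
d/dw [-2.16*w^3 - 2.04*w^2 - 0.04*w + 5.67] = -6.48*w^2 - 4.08*w - 0.04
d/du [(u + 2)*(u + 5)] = 2*u + 7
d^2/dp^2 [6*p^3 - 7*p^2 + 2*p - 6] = 36*p - 14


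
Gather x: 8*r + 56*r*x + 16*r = 56*r*x + 24*r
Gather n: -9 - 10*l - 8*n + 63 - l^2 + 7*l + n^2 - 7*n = -l^2 - 3*l + n^2 - 15*n + 54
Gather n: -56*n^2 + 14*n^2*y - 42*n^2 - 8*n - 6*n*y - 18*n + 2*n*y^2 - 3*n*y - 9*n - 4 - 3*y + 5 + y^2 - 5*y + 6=n^2*(14*y - 98) + n*(2*y^2 - 9*y - 35) + y^2 - 8*y + 7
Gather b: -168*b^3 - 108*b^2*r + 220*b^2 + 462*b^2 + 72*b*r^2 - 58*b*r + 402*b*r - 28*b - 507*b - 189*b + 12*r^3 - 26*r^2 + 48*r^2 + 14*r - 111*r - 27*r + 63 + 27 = -168*b^3 + b^2*(682 - 108*r) + b*(72*r^2 + 344*r - 724) + 12*r^3 + 22*r^2 - 124*r + 90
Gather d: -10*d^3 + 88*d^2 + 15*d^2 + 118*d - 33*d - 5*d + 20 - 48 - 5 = -10*d^3 + 103*d^2 + 80*d - 33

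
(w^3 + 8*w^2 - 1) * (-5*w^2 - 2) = -5*w^5 - 40*w^4 - 2*w^3 - 11*w^2 + 2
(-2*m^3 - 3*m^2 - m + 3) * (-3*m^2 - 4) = 6*m^5 + 9*m^4 + 11*m^3 + 3*m^2 + 4*m - 12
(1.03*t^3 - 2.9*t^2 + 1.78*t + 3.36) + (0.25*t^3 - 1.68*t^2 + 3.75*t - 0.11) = 1.28*t^3 - 4.58*t^2 + 5.53*t + 3.25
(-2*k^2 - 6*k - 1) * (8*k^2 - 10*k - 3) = -16*k^4 - 28*k^3 + 58*k^2 + 28*k + 3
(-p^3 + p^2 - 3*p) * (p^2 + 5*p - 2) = -p^5 - 4*p^4 + 4*p^3 - 17*p^2 + 6*p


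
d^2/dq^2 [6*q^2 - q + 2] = 12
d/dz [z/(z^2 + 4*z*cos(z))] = (4*sin(z) - 1)/(z + 4*cos(z))^2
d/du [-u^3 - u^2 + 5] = u*(-3*u - 2)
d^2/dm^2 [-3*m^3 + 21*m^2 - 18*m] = 42 - 18*m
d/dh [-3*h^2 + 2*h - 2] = 2 - 6*h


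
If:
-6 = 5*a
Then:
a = -6/5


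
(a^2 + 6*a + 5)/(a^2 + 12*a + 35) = (a + 1)/(a + 7)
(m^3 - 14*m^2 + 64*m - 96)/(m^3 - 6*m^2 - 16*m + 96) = (m - 4)/(m + 4)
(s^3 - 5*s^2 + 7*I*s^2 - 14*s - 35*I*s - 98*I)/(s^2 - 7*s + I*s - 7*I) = (s^2 + s*(2 + 7*I) + 14*I)/(s + I)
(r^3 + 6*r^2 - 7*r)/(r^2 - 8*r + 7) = r*(r + 7)/(r - 7)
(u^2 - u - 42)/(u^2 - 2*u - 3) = (-u^2 + u + 42)/(-u^2 + 2*u + 3)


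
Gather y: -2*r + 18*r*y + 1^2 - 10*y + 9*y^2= -2*r + 9*y^2 + y*(18*r - 10) + 1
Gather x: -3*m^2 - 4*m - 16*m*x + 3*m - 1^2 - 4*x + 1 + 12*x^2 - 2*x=-3*m^2 - m + 12*x^2 + x*(-16*m - 6)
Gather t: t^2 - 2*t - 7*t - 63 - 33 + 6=t^2 - 9*t - 90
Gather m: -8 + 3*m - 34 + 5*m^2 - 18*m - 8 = 5*m^2 - 15*m - 50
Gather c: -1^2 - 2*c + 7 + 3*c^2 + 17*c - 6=3*c^2 + 15*c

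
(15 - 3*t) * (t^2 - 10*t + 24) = -3*t^3 + 45*t^2 - 222*t + 360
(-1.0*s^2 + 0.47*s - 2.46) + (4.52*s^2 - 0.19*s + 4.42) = 3.52*s^2 + 0.28*s + 1.96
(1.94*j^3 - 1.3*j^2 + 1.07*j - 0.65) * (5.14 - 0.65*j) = -1.261*j^4 + 10.8166*j^3 - 7.3775*j^2 + 5.9223*j - 3.341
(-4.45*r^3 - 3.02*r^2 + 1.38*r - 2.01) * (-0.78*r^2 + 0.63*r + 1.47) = 3.471*r^5 - 0.4479*r^4 - 9.5205*r^3 - 2.0022*r^2 + 0.7623*r - 2.9547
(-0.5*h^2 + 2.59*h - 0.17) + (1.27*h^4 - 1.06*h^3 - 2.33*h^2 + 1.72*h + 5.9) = 1.27*h^4 - 1.06*h^3 - 2.83*h^2 + 4.31*h + 5.73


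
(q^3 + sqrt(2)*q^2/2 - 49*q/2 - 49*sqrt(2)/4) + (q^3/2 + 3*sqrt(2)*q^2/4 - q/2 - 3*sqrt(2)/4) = 3*q^3/2 + 5*sqrt(2)*q^2/4 - 25*q - 13*sqrt(2)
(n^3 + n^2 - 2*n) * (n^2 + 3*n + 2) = n^5 + 4*n^4 + 3*n^3 - 4*n^2 - 4*n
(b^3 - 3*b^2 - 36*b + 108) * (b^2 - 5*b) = b^5 - 8*b^4 - 21*b^3 + 288*b^2 - 540*b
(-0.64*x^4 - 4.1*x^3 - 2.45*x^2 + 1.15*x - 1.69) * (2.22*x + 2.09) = -1.4208*x^5 - 10.4396*x^4 - 14.008*x^3 - 2.5675*x^2 - 1.3483*x - 3.5321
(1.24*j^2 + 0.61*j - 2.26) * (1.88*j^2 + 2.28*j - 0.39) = 2.3312*j^4 + 3.974*j^3 - 3.3416*j^2 - 5.3907*j + 0.8814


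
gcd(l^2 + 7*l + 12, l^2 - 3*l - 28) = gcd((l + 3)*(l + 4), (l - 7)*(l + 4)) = l + 4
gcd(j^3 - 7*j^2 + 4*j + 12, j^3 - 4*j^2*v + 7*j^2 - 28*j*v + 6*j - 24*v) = j + 1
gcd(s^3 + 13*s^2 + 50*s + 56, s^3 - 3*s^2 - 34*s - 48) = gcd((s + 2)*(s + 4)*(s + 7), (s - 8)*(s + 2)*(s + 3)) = s + 2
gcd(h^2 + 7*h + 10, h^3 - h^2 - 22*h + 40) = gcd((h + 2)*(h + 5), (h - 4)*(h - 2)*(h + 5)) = h + 5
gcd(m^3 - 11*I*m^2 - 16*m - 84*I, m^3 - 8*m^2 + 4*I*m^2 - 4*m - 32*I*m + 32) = m + 2*I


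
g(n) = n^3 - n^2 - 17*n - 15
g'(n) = 3*n^2 - 2*n - 17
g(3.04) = -47.83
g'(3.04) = 4.64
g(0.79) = -28.56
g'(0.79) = -16.71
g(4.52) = -19.92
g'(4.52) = 35.25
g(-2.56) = 5.19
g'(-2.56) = 7.78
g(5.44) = 23.92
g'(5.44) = 60.90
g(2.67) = -48.48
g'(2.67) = -0.95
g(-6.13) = -178.71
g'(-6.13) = 107.99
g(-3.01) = -0.16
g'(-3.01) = 16.20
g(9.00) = 480.00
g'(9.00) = 208.00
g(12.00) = 1365.00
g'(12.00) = 391.00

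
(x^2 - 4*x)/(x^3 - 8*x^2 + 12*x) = (x - 4)/(x^2 - 8*x + 12)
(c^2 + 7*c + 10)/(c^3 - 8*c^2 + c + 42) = (c + 5)/(c^2 - 10*c + 21)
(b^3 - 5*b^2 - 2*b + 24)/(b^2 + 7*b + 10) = (b^2 - 7*b + 12)/(b + 5)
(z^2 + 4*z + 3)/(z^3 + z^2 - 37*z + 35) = (z^2 + 4*z + 3)/(z^3 + z^2 - 37*z + 35)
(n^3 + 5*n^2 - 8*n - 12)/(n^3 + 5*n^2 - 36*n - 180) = (n^2 - n - 2)/(n^2 - n - 30)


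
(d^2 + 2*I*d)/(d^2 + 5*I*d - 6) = d/(d + 3*I)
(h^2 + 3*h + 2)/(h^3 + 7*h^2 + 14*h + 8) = 1/(h + 4)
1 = 1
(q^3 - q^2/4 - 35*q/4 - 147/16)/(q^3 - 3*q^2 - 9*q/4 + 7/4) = (8*q^2 + 26*q + 21)/(4*(2*q^2 + q - 1))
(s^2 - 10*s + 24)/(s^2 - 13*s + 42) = (s - 4)/(s - 7)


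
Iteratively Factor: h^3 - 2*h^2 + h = (h - 1)*(h^2 - h) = (h - 1)^2*(h)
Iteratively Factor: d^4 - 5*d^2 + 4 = (d + 2)*(d^3 - 2*d^2 - d + 2) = (d + 1)*(d + 2)*(d^2 - 3*d + 2) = (d - 1)*(d + 1)*(d + 2)*(d - 2)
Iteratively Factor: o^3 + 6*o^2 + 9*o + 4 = (o + 1)*(o^2 + 5*o + 4) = (o + 1)^2*(o + 4)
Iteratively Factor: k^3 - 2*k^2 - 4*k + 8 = (k - 2)*(k^2 - 4) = (k - 2)*(k + 2)*(k - 2)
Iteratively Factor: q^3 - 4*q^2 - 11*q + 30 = (q - 5)*(q^2 + q - 6) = (q - 5)*(q + 3)*(q - 2)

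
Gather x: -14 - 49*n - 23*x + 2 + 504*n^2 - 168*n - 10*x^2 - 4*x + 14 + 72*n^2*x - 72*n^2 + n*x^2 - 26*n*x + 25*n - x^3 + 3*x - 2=432*n^2 - 192*n - x^3 + x^2*(n - 10) + x*(72*n^2 - 26*n - 24)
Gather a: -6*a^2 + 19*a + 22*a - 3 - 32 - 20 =-6*a^2 + 41*a - 55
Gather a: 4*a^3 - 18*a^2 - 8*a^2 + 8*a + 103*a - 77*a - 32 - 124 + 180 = 4*a^3 - 26*a^2 + 34*a + 24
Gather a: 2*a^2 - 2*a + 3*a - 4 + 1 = 2*a^2 + a - 3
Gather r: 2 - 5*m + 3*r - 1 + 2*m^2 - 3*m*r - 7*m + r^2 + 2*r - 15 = 2*m^2 - 12*m + r^2 + r*(5 - 3*m) - 14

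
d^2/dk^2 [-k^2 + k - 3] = -2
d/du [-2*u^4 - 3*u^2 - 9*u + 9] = -8*u^3 - 6*u - 9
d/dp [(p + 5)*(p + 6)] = 2*p + 11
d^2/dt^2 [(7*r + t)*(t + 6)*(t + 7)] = 14*r + 6*t + 26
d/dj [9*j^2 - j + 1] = 18*j - 1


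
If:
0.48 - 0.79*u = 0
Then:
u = 0.61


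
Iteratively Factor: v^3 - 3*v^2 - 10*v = (v)*(v^2 - 3*v - 10) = v*(v + 2)*(v - 5)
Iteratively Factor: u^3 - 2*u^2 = (u - 2)*(u^2) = u*(u - 2)*(u)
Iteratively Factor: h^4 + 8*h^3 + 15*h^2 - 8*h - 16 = (h + 1)*(h^3 + 7*h^2 + 8*h - 16) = (h - 1)*(h + 1)*(h^2 + 8*h + 16) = (h - 1)*(h + 1)*(h + 4)*(h + 4)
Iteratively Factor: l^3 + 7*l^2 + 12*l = (l + 3)*(l^2 + 4*l) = (l + 3)*(l + 4)*(l)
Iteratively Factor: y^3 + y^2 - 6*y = (y + 3)*(y^2 - 2*y) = (y - 2)*(y + 3)*(y)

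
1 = 1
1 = 1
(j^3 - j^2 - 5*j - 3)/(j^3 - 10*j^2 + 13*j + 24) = (j + 1)/(j - 8)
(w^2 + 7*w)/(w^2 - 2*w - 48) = w*(w + 7)/(w^2 - 2*w - 48)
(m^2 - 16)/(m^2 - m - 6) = (16 - m^2)/(-m^2 + m + 6)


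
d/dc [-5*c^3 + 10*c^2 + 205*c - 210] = -15*c^2 + 20*c + 205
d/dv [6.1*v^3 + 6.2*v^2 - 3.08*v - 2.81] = 18.3*v^2 + 12.4*v - 3.08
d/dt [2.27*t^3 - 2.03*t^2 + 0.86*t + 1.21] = 6.81*t^2 - 4.06*t + 0.86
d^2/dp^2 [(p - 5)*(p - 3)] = 2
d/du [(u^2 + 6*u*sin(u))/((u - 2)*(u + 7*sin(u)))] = (-u^3*cos(u) + u^2*sin(u) + 2*u^2*cos(u) - 2*u^2 - 28*u*sin(u) - 84*sin(u)^2)/((u - 2)^2*(u + 7*sin(u))^2)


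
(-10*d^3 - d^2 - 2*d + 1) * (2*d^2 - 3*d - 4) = -20*d^5 + 28*d^4 + 39*d^3 + 12*d^2 + 5*d - 4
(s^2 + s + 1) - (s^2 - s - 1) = 2*s + 2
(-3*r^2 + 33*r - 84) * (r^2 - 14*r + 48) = -3*r^4 + 75*r^3 - 690*r^2 + 2760*r - 4032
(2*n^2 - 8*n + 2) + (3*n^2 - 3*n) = 5*n^2 - 11*n + 2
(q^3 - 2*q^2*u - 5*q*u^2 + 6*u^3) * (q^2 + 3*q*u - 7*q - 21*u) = q^5 + q^4*u - 7*q^4 - 11*q^3*u^2 - 7*q^3*u - 9*q^2*u^3 + 77*q^2*u^2 + 18*q*u^4 + 63*q*u^3 - 126*u^4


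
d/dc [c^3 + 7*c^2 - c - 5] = 3*c^2 + 14*c - 1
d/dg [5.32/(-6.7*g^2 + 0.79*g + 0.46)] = (71.288*g - 4.2028)/(-6.7*g^2 + 0.79*g + 0.46)^2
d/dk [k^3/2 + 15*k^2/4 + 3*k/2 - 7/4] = 3*k^2/2 + 15*k/2 + 3/2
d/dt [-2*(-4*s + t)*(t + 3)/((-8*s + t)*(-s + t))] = 2*((s - t)*(4*s - t)*(t + 3) + (s - t)*(8*s - t)*(4*s - 2*t - 3) + (4*s - t)*(8*s - t)*(t + 3))/((s - t)^2*(8*s - t)^2)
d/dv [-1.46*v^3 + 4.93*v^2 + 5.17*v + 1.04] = -4.38*v^2 + 9.86*v + 5.17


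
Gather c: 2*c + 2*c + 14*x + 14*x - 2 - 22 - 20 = 4*c + 28*x - 44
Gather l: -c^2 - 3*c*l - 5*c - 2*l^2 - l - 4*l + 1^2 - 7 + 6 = -c^2 - 5*c - 2*l^2 + l*(-3*c - 5)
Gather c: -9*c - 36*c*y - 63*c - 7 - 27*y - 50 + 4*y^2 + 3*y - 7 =c*(-36*y - 72) + 4*y^2 - 24*y - 64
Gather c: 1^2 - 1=0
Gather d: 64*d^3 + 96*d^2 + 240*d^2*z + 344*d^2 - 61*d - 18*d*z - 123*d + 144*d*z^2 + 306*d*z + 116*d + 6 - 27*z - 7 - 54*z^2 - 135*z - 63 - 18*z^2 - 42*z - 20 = 64*d^3 + d^2*(240*z + 440) + d*(144*z^2 + 288*z - 68) - 72*z^2 - 204*z - 84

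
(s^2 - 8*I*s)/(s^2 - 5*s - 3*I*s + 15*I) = s*(s - 8*I)/(s^2 - 5*s - 3*I*s + 15*I)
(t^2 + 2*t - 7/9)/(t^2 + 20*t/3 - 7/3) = (t + 7/3)/(t + 7)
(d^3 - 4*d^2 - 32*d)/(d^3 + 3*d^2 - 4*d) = (d - 8)/(d - 1)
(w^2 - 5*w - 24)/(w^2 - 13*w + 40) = (w + 3)/(w - 5)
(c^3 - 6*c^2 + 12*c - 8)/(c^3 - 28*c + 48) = (c^2 - 4*c + 4)/(c^2 + 2*c - 24)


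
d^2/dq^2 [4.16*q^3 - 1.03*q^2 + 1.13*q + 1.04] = 24.96*q - 2.06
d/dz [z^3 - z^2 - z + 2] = 3*z^2 - 2*z - 1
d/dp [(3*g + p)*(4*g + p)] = 7*g + 2*p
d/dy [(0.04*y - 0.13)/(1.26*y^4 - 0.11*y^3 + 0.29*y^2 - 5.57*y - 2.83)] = (-0.1512*y^4 + 0.664*y^3 - 0.0545*y^2 + 0.0754*y - 0.8373)/(1.5876*y^8 - 0.2772*y^7 + 0.7429*y^6 - 14.1002*y^5 - 5.8221*y^4 - 2.608*y^3 + 29.3835*y^2 + 31.5262*y + 8.0089)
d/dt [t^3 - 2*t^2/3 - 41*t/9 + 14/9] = 3*t^2 - 4*t/3 - 41/9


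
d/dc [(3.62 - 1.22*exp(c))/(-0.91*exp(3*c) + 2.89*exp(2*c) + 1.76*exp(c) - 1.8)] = (-2.2204*exp(3*c) + 13.4084*exp(2*c) - 20.9236*exp(c) - 4.1752)*exp(c)/(0.8281*exp(6*c) - 5.2598*exp(5*c) + 5.1489*exp(4*c) + 13.4488*exp(3*c) - 7.3064*exp(2*c) - 6.336*exp(c) + 3.24)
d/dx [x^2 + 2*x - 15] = 2*x + 2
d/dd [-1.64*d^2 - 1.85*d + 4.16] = -3.28*d - 1.85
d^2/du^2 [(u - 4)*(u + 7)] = 2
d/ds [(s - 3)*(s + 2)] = 2*s - 1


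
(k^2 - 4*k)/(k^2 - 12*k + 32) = k/(k - 8)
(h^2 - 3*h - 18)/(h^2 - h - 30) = (h + 3)/(h + 5)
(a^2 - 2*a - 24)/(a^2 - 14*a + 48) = (a + 4)/(a - 8)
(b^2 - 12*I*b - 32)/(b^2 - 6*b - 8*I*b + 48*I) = (b - 4*I)/(b - 6)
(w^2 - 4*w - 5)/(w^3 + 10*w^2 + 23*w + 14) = (w - 5)/(w^2 + 9*w + 14)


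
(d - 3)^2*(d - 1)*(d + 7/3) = d^4 - 14*d^3/3 - 4*d^2/3 + 26*d - 21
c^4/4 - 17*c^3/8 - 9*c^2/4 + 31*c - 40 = (c/4 + 1)*(c - 8)*(c - 5/2)*(c - 2)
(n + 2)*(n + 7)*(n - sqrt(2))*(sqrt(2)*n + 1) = sqrt(2)*n^4 - n^3 + 9*sqrt(2)*n^3 - 9*n^2 + 13*sqrt(2)*n^2 - 14*n - 9*sqrt(2)*n - 14*sqrt(2)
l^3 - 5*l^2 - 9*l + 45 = (l - 5)*(l - 3)*(l + 3)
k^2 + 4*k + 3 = (k + 1)*(k + 3)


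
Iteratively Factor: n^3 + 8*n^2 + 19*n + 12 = (n + 4)*(n^2 + 4*n + 3) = (n + 1)*(n + 4)*(n + 3)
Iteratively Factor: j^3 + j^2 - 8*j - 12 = (j + 2)*(j^2 - j - 6) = (j - 3)*(j + 2)*(j + 2)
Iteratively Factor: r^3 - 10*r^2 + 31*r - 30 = (r - 5)*(r^2 - 5*r + 6) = (r - 5)*(r - 3)*(r - 2)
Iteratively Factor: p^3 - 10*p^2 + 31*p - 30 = (p - 2)*(p^2 - 8*p + 15) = (p - 3)*(p - 2)*(p - 5)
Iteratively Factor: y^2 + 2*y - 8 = (y - 2)*(y + 4)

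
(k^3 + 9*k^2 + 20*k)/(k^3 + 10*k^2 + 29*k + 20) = k/(k + 1)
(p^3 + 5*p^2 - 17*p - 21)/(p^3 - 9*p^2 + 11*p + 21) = (p + 7)/(p - 7)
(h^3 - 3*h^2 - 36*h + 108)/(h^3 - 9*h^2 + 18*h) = (h + 6)/h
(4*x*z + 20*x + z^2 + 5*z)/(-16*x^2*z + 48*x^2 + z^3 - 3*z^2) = (-z - 5)/(4*x*z - 12*x - z^2 + 3*z)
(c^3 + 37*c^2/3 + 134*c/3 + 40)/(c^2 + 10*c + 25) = (c^2 + 22*c/3 + 8)/(c + 5)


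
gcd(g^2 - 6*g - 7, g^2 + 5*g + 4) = g + 1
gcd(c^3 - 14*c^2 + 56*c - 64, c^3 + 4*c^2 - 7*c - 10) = c - 2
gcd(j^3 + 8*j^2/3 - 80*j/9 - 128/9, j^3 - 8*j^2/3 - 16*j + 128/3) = j^2 + 4*j/3 - 32/3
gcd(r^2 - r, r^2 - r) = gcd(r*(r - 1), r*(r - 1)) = r^2 - r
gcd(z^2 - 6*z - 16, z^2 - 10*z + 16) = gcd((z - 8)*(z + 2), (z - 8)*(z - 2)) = z - 8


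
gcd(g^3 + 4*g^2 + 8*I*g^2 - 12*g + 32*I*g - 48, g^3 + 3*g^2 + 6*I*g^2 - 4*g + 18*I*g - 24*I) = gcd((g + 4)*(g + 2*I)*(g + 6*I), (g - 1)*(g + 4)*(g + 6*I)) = g^2 + g*(4 + 6*I) + 24*I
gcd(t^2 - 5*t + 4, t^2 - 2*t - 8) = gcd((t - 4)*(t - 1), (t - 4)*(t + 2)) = t - 4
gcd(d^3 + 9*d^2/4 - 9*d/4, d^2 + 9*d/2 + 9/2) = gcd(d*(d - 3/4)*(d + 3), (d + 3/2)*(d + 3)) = d + 3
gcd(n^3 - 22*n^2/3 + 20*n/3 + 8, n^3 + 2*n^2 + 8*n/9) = n + 2/3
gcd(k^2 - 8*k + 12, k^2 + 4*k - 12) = k - 2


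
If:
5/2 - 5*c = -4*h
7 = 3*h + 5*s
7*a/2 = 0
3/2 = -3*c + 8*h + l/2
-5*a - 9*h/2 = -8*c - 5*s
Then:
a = 0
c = 17/2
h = 10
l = -106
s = -23/5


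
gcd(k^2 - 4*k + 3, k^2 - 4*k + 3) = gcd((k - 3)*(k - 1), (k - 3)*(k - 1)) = k^2 - 4*k + 3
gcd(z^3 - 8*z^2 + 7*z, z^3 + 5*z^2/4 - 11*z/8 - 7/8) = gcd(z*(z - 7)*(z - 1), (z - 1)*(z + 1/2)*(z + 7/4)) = z - 1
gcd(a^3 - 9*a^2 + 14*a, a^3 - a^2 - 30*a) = a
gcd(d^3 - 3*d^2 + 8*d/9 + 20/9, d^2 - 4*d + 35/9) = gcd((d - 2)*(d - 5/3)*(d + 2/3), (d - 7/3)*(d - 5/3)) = d - 5/3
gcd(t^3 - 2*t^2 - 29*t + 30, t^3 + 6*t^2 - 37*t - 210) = t^2 - t - 30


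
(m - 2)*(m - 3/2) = m^2 - 7*m/2 + 3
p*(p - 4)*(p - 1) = p^3 - 5*p^2 + 4*p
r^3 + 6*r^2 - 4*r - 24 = (r - 2)*(r + 2)*(r + 6)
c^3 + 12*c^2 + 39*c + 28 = (c + 1)*(c + 4)*(c + 7)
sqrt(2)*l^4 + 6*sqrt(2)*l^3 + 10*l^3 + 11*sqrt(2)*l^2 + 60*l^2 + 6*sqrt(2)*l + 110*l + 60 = (l + 2)*(l + 3)*(l + 5*sqrt(2))*(sqrt(2)*l + sqrt(2))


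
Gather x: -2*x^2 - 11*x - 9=-2*x^2 - 11*x - 9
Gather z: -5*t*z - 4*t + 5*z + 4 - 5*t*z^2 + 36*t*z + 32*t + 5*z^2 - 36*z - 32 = 28*t + z^2*(5 - 5*t) + z*(31*t - 31) - 28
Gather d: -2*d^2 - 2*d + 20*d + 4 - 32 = -2*d^2 + 18*d - 28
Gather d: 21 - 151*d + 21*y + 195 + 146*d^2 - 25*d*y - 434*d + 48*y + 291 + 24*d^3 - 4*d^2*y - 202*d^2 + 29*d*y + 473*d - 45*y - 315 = 24*d^3 + d^2*(-4*y - 56) + d*(4*y - 112) + 24*y + 192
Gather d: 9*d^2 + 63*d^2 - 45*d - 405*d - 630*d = 72*d^2 - 1080*d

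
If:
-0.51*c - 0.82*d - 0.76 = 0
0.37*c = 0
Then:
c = 0.00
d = -0.93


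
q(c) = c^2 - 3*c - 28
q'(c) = 2*c - 3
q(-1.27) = -22.58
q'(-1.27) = -5.54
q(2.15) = -29.83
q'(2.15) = 1.30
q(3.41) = -26.60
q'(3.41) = 3.82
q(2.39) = -29.46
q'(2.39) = 1.78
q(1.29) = -30.21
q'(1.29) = -0.42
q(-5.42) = 17.64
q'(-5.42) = -13.84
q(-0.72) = -25.32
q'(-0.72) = -4.44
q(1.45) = -30.25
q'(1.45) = -0.10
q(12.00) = 80.00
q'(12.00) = 21.00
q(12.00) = 80.00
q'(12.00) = 21.00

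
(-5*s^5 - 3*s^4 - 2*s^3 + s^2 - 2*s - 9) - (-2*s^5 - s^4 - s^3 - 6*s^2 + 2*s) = -3*s^5 - 2*s^4 - s^3 + 7*s^2 - 4*s - 9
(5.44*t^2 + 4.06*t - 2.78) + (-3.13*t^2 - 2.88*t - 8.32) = 2.31*t^2 + 1.18*t - 11.1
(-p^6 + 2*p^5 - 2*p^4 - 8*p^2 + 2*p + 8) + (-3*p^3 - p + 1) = -p^6 + 2*p^5 - 2*p^4 - 3*p^3 - 8*p^2 + p + 9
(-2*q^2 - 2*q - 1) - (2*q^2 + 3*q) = -4*q^2 - 5*q - 1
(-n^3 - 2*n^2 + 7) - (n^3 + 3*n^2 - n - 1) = -2*n^3 - 5*n^2 + n + 8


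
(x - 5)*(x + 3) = x^2 - 2*x - 15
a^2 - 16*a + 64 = (a - 8)^2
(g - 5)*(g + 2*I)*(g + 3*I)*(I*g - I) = I*g^4 - 5*g^3 - 6*I*g^3 + 30*g^2 - I*g^2 - 25*g + 36*I*g - 30*I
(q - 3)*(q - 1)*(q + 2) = q^3 - 2*q^2 - 5*q + 6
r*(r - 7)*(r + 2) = r^3 - 5*r^2 - 14*r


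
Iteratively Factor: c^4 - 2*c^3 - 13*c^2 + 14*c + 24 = (c - 2)*(c^3 - 13*c - 12) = (c - 2)*(c + 1)*(c^2 - c - 12) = (c - 2)*(c + 1)*(c + 3)*(c - 4)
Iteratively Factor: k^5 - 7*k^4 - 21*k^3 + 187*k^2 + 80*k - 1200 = (k + 4)*(k^4 - 11*k^3 + 23*k^2 + 95*k - 300) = (k - 4)*(k + 4)*(k^3 - 7*k^2 - 5*k + 75) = (k - 5)*(k - 4)*(k + 4)*(k^2 - 2*k - 15) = (k - 5)*(k - 4)*(k + 3)*(k + 4)*(k - 5)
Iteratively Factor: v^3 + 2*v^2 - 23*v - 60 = (v + 4)*(v^2 - 2*v - 15) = (v - 5)*(v + 4)*(v + 3)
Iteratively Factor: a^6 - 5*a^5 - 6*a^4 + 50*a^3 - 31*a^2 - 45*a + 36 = (a + 1)*(a^5 - 6*a^4 + 50*a^2 - 81*a + 36) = (a - 4)*(a + 1)*(a^4 - 2*a^3 - 8*a^2 + 18*a - 9) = (a - 4)*(a - 3)*(a + 1)*(a^3 + a^2 - 5*a + 3) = (a - 4)*(a - 3)*(a + 1)*(a + 3)*(a^2 - 2*a + 1) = (a - 4)*(a - 3)*(a - 1)*(a + 1)*(a + 3)*(a - 1)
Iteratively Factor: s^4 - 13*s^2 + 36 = (s - 2)*(s^3 + 2*s^2 - 9*s - 18) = (s - 2)*(s + 2)*(s^2 - 9) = (s - 2)*(s + 2)*(s + 3)*(s - 3)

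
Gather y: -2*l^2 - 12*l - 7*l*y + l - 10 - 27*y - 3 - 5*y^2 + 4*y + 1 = -2*l^2 - 11*l - 5*y^2 + y*(-7*l - 23) - 12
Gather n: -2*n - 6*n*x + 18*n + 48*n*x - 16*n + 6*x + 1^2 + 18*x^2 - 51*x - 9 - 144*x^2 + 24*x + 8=42*n*x - 126*x^2 - 21*x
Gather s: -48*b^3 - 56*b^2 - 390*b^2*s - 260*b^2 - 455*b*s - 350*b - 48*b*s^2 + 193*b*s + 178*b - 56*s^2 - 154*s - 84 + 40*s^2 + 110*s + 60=-48*b^3 - 316*b^2 - 172*b + s^2*(-48*b - 16) + s*(-390*b^2 - 262*b - 44) - 24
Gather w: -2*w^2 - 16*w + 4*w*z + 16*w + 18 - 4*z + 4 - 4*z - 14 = -2*w^2 + 4*w*z - 8*z + 8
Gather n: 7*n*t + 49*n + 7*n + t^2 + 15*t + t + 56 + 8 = n*(7*t + 56) + t^2 + 16*t + 64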